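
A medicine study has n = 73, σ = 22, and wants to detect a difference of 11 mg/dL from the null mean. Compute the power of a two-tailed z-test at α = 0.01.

SE = σ/√n = 22/√73 = 2.575. Non-centrality λ = d/SE = 11/2.575 = 4.272. Power ≈ Φ(λ - z_{α/2}) = Φ(4.272 - 2.576) = Φ(1.696) = 0.955.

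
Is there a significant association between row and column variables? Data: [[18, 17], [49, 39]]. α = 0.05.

χ² = 0.183. df = 1, critical = 3.841. Fail to reject H₀. No evidence of dependence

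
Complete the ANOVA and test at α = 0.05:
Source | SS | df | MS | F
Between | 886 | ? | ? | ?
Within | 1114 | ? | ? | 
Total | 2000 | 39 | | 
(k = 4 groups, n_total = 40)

df_between = 3, df_within = 36. MS_between = 295.33, MS_within = 30.94. F = 9.544, F_crit ≈ 2.866. Reject H₀.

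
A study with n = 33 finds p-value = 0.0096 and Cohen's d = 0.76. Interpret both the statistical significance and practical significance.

Statistically significant (p = 0.0096 < 0.05). Cohen's d = 0.76 indicates a medium effect size. Both statistical and practical significance should be considered.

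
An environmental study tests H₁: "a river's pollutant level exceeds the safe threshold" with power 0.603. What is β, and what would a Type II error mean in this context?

β = 1 - power = 1 - 0.603 = 0.397. A Type II error is failing to reject H₀ when H₀ is false (false negative) — here, failing to conclude that a river's pollutant level exceeds the safe threshold when in fact it is true. Consequence: allowing unsafe pollution to continue.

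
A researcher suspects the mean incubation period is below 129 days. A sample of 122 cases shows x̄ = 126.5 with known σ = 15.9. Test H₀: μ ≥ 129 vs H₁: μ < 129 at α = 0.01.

z = -1.737. Critical value: -2.33. Fail to reject H₀.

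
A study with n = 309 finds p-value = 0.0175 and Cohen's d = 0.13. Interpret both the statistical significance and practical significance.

Statistically significant (p = 0.0175 < 0.05). Cohen's d = 0.13 indicates a very small effect size. Both statistical and practical significance should be considered.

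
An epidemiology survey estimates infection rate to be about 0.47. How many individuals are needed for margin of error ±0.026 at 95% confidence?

n = z²p(1-p)/E² = 1.96²×0.47×0.53/0.026² = 1415.6 → n = 1416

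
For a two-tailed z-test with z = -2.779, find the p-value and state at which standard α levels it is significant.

p = 2·P(Z > |-2.779|) = 2·(1 - Φ(2.779)) ≈ 0.0055. Significant at α = 0.1; Significant at α = 0.05; Significant at α = 0.01.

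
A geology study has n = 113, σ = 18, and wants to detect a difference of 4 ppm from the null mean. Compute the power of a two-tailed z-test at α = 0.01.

SE = σ/√n = 18/√113 = 1.693. Non-centrality λ = d/SE = 4/1.693 = 2.362. Power ≈ Φ(λ - z_{α/2}) = Φ(2.362 - 2.576) = Φ(-0.214) = 0.415.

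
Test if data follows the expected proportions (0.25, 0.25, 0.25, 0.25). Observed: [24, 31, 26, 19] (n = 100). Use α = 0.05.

Expected: [25.0, 25.0, 25.0, 25.0]. χ² = 2.96. df = 3, critical = 7.815. Fail to reject H₀.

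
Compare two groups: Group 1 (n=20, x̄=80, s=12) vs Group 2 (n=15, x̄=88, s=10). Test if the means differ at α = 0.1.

Pooled sp = 11.2. t = -2.092, df = 33. Critical t = ±1.692. Reject H₀.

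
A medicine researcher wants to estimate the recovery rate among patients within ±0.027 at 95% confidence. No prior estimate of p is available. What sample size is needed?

Conservative approach: use p = 0.5 (maximizes p(1-p) = 0.25). n = z²(0.25)/E² = 1.96²×0.25/0.027² = 1317.4 → n = 1318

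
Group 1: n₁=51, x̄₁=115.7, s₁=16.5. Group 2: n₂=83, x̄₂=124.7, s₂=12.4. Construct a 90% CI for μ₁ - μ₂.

Difference = -9.0. SE = √(16.5²/51 + 12.4²/83) = 2.682. CI = (-13.41, -4.59)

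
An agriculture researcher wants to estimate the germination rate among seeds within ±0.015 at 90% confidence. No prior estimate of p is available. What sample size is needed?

Conservative approach: use p = 0.5 (maximizes p(1-p) = 0.25). n = z²(0.25)/E² = 1.645²×0.25/0.015² = 3006.7 → n = 3007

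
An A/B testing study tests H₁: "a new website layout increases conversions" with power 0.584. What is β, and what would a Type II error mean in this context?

β = 1 - power = 1 - 0.584 = 0.416. A Type II error is failing to reject H₀ when H₀ is false (false negative) — here, failing to conclude that a new website layout increases conversions when in fact it is true. Consequence: discarding a layout that would have improved conversions — lost revenue.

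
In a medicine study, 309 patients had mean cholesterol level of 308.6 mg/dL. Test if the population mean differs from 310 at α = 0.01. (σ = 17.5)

z = (x̄ - μ₀)/(σ/√n) = (308.6 - 310)/(17.5/√309) = -1.406. Critical value: ±2.576. Since |-1.406| ≤ 2.576, Fail to reject H₀.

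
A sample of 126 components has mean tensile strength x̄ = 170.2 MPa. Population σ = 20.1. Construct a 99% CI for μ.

CI = x̄ ± z*(σ/√n) = 170.2 ± 2.576(20.1/√126) = 170.2 ± 4.61 = (165.59, 174.81)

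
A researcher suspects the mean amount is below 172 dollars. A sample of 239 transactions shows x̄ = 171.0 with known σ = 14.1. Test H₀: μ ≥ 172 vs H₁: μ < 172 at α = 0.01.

z = -1.096. Critical value: -2.33. Fail to reject H₀.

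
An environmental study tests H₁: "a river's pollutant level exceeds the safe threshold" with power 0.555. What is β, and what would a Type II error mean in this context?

β = 1 - power = 1 - 0.555 = 0.445. A Type II error is failing to reject H₀ when H₀ is false (false negative) — here, failing to conclude that a river's pollutant level exceeds the safe threshold when in fact it is true. Consequence: allowing unsafe pollution to continue.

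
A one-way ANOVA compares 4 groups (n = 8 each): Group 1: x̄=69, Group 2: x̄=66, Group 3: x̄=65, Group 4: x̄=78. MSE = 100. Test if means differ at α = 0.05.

Grand mean = 69.5. SS_between = 840.0, MS_between = 280.0. F = 2.8, F_crit ≈ 2.947. Fail to reject H₀.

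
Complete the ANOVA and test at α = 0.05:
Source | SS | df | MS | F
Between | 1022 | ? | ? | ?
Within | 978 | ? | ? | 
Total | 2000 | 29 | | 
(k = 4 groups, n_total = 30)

df_between = 3, df_within = 26. MS_between = 340.67, MS_within = 37.62. F = 9.057, F_crit ≈ 2.975. Reject H₀.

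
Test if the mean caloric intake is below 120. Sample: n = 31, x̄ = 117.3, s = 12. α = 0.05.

t = (117.3 - 120)/(12/√31) = -1.253, df = 30. Critical t = -1.697. Fail to reject H₀.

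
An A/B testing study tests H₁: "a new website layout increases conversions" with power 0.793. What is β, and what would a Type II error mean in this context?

β = 1 - power = 1 - 0.793 = 0.207. A Type II error is failing to reject H₀ when H₀ is false (false negative) — here, failing to conclude that a new website layout increases conversions when in fact it is true. Consequence: discarding a layout that would have improved conversions — lost revenue.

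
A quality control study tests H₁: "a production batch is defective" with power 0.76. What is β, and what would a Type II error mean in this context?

β = 1 - power = 1 - 0.76 = 0.24. A Type II error is failing to reject H₀ when H₀ is false (false negative) — here, failing to conclude that a production batch is defective when in fact it is true. Consequence: shipping a defective batch — faulty products reach customers.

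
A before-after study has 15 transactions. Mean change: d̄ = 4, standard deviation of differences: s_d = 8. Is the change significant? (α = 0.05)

t = d̄/(s_d/√n) = 4/(8/√15) = 1.936. df = 14, critical t = ±2.145. Fail to reject H₀.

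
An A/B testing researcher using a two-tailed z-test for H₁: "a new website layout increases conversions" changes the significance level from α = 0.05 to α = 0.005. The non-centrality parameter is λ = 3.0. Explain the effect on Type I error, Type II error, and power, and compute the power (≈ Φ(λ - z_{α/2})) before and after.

Decreasing α from 0.05 to 0.005:
• Type I error rate decreases (α is the Type I rate by definition).
• Critical value moves from z_{α/2} = 1.96 to 2.807, so power = Φ(λ - z_{α/2}) goes from Φ(3.0 - 1.96) = 0.851 to Φ(3.0 - 2.807) = 0.577.
• Type II error rate β = 1 - power therefore increases (0.149 → 0.423).
Appropriate when false positives are costly — here, rolling out a layout that doesn't actually help — wasted engineering effort.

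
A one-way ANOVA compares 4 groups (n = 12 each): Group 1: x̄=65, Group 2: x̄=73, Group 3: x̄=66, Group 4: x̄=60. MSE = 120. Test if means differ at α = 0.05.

Grand mean = 66.0. SS_between = 1032.0, MS_between = 344.0. F = 2.867, F_crit ≈ 2.816. Reject H₀.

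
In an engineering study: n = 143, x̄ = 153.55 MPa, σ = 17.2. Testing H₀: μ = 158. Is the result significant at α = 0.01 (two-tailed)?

z = (153.55 - 158)/(17.2/√143) = -3.094. Since |z| > 2.576, significant at α = 0.01.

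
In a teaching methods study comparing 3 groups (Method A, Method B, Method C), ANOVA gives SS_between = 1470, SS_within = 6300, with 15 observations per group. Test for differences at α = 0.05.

df_between = 2, df_within = 42. F = MS_between/MS_within = 735.0/150.0 = 4.9. F_crit ≈ 3.22. Reject H₀. At least one mean differs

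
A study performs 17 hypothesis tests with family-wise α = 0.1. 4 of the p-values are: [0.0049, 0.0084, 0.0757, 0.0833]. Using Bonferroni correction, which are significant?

Bonferroni α = 0.1/17 = 0.00588. Significant p-values: [0.0049]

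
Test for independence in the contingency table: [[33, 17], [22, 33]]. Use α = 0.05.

χ² = 7.098. df = 1, critical = 3.841. Reject H₀. Variables are dependent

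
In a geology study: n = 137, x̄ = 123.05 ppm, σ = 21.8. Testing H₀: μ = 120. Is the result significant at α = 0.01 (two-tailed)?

z = (123.05 - 120)/(21.8/√137) = 1.638. Since |z| ≤ 2.576, not significant at α = 0.01.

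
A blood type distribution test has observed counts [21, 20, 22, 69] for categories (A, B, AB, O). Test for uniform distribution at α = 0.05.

Expected = 33 each. χ² = Σ(O-E)²/E = 52.424. df = 3, critical value = 7.815. Reject H₀.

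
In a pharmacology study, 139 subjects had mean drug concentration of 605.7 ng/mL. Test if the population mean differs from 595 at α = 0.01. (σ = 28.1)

z = (x̄ - μ₀)/(σ/√n) = (605.7 - 595)/(28.1/√139) = 4.489. Critical value: ±2.576. Since |4.489| > 2.576, Reject H₀.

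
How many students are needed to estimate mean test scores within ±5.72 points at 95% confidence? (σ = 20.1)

n = (z*σ/E)² = (1.96×20.1/5.72)² = 47.4 → n = 48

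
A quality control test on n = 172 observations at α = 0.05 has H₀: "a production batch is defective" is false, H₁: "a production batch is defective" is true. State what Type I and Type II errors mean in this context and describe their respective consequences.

Type I (false positive): concluding that a production batch is defective when it is not — scrapping a good batch — wasted material and cost for no reason. Type II (false negative): failing to conclude that a production batch is defective when it is — shipping a defective batch — faulty products reach customers. Which is costlier depends on domain priorities and is a judgement call rather than a statistical fact.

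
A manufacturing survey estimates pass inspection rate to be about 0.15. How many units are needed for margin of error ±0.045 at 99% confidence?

n = z²p(1-p)/E² = 2.576²×0.15×0.85/0.045² = 417.8 → n = 418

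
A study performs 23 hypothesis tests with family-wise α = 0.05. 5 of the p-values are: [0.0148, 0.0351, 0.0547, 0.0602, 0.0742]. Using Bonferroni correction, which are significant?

Bonferroni α = 0.05/23 = 0.00217. None of the given p-values are significant.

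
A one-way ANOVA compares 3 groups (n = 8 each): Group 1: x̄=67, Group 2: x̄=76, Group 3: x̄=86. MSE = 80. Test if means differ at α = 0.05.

Grand mean = 76.33. SS_between = 1445.33, MS_between = 722.67. F = 9.033, F_crit ≈ 3.467. Reject H₀.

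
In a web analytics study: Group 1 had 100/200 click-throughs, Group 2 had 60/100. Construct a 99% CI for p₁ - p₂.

p̂₁ = 0.5, p̂₂ = 0.6. Difference = -0.1. CI = (-0.256, 0.056)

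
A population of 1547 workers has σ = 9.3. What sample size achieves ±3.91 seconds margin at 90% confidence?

Without FPC: n₀ = (1.645×9.3/3.91)² = 15.309. With FPC: n = n₀N/(n₀+N-1) = 15.2 → n = 16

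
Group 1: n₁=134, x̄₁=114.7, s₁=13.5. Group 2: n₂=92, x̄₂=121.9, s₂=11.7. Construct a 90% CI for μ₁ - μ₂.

Difference = -7.2. SE = √(13.5²/134 + 11.7²/92) = 1.688. CI = (-9.98, -4.42)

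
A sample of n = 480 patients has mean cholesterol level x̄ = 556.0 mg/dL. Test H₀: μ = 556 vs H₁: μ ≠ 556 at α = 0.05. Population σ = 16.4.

z = (x̄ - μ₀)/(σ/√n) = (556.0 - 556)/(16.4/√480) = 0.0. Critical value: ±1.96. Since |0.0| ≤ 1.96, Fail to reject H₀.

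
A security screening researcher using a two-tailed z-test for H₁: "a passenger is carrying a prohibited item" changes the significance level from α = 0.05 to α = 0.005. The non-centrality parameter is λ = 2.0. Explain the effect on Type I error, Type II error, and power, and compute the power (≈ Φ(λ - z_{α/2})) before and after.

Decreasing α from 0.05 to 0.005:
• Type I error rate decreases (α is the Type I rate by definition).
• Critical value moves from z_{α/2} = 1.96 to 2.807, so power = Φ(λ - z_{α/2}) goes from Φ(2.0 - 1.96) = 0.516 to Φ(2.0 - 2.807) = 0.21.
• Type II error rate β = 1 - power therefore increases (0.484 → 0.79).
Appropriate when false positives are costly — here, detaining an innocent passenger — delay and inconvenience.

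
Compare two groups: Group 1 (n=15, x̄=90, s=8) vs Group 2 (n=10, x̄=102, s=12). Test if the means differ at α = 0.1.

Pooled sp = 9.76. t = -3.011, df = 23. Critical t = ±1.714. Reject H₀.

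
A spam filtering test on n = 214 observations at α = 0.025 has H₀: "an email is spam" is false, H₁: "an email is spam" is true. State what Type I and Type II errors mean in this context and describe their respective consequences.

Type I (false positive): concluding that an email is spam when it is not — a legitimate email is sent to the spam folder and the user misses it. Type II (false negative): failing to conclude that an email is spam when it is — a spam email lands in the inbox. Which is costlier depends on domain priorities and is a judgement call rather than a statistical fact.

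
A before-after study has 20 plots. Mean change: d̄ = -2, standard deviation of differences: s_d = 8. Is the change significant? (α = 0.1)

t = d̄/(s_d/√n) = -2/(8/√20) = -1.118. df = 19, critical t = ±1.729. Fail to reject H₀.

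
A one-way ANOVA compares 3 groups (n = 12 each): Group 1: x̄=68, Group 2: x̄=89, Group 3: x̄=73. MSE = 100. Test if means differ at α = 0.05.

Grand mean = 76.67. SS_between = 2888.0, MS_between = 1444.0. F = 14.44, F_crit ≈ 3.285. Reject H₀.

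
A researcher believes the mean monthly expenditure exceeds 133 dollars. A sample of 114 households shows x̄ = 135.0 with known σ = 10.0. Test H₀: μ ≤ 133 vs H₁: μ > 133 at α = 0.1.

z = 2.135. Critical value: 1.28. Reject H₀.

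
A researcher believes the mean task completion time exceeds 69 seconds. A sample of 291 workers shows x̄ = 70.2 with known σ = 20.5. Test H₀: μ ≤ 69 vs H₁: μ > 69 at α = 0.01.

z = 0.999. Critical value: 2.33. Fail to reject H₀.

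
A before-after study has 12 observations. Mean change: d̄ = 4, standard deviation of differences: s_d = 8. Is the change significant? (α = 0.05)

t = d̄/(s_d/√n) = 4/(8/√12) = 1.732. df = 11, critical t = ±2.201. Fail to reject H₀.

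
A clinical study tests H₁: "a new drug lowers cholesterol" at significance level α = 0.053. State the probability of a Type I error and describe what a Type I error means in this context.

P(Type I error) = α = 0.053. A Type I error is rejecting H₀ when H₀ is actually true (false positive) — here, concluding that a new drug lowers cholesterol when in fact this is not the case. Consequence: approving an ineffective drug — patients take a useless medication and may skip effective alternatives.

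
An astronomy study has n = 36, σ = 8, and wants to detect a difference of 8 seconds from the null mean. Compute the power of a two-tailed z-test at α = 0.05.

SE = σ/√n = 8/√36 = 1.333. Non-centrality λ = d/SE = 8/1.333 = 6.0. Power ≈ Φ(λ - z_{α/2}) = Φ(6.0 - 1.96) = Φ(4.04) = 1.0.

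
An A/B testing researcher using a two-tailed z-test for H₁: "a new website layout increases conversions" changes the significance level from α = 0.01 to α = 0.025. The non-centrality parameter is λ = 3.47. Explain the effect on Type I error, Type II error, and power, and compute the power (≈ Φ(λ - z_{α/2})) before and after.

Increasing α from 0.01 to 0.025:
• Type I error rate increases (α is the Type I rate by definition).
• Critical value moves from z_{α/2} = 2.576 to 2.241, so power = Φ(λ - z_{α/2}) goes from Φ(3.47 - 2.576) = 0.814 to Φ(3.47 - 2.241) = 0.89.
• Type II error rate β = 1 - power therefore decreases (0.186 → 0.11).
Appropriate when false negatives are costly — here, discarding a layout that would have improved conversions — lost revenue.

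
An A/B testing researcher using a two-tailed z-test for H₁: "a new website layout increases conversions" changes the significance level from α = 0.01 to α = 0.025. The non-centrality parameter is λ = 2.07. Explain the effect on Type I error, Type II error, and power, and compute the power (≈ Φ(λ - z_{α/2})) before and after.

Increasing α from 0.01 to 0.025:
• Type I error rate increases (α is the Type I rate by definition).
• Critical value moves from z_{α/2} = 2.576 to 2.241, so power = Φ(λ - z_{α/2}) goes from Φ(2.07 - 2.576) = 0.306 to Φ(2.07 - 2.241) = 0.432.
• Type II error rate β = 1 - power therefore decreases (0.694 → 0.568).
Appropriate when false negatives are costly — here, discarding a layout that would have improved conversions — lost revenue.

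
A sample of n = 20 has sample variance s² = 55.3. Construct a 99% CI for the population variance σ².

df = 19. χ²_{0.005} = 38.582, χ²_{0.995} = 6.844. CI for σ² = ((n-1)s²/χ²_{α/2}, (n-1)s²/χ²_{1-α/2}) = (19·55.3/38.582, 19·55.3/6.844) = (27.23, 153.52)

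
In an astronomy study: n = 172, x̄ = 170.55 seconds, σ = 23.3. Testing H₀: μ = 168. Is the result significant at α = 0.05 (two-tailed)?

z = (170.55 - 168)/(23.3/√172) = 1.435. Since |z| ≤ 1.96, not significant at α = 0.05.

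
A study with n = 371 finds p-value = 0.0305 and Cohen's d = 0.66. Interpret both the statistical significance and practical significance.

Statistically significant (p = 0.0305 < 0.05). Cohen's d = 0.66 indicates a medium effect size. Both statistical and practical significance should be considered.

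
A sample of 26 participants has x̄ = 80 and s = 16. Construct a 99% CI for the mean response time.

CI = x̄ ± t*(s/√n) = 80 ± 2.787(16/√26) = (71.25, 88.75)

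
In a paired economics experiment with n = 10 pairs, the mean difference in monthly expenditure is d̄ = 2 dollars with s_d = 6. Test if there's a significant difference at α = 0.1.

t = d̄/(s_d/√n) = 2/(6/√10) = 1.054. df = 9, critical t = ±1.833. Fail to reject H₀.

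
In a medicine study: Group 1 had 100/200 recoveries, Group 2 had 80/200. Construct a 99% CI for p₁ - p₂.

p̂₁ = 0.5, p̂₂ = 0.4. Difference = 0.1. CI = (-0.028, 0.228)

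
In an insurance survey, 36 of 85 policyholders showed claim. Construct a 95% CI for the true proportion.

p̂ = 0.424. CI = p̂ ± z*√(p̂(1-p̂)/n) = (0.318, 0.529)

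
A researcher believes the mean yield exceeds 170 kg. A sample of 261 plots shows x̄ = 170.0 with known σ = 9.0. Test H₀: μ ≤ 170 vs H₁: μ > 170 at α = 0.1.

z = 0.0. Critical value: 1.28. Fail to reject H₀.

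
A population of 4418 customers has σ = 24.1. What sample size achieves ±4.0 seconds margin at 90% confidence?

Without FPC: n₀ = (1.645×24.1/4.0)² = 98.23. With FPC: n = n₀N/(n₀+N-1) = 96.1 → n = 97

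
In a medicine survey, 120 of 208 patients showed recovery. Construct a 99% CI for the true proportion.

p̂ = 0.577. CI = p̂ ± z*√(p̂(1-p̂)/n) = (0.489, 0.665)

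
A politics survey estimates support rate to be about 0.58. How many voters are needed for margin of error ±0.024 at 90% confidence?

n = z²p(1-p)/E² = 1.645²×0.58×0.42/0.024² = 1144.4 → n = 1145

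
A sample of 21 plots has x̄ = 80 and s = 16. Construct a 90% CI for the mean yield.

CI = x̄ ± t*(s/√n) = 80 ± 1.725(16/√21) = (73.98, 86.02)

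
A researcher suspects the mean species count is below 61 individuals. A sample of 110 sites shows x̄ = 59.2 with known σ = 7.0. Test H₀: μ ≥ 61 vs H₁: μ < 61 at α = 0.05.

z = -2.697. Critical value: -1.645. Reject H₀.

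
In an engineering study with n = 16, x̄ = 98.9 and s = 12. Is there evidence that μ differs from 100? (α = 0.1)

t = (x̄ - μ₀)/(s/√n) = (98.9 - 100)/(12/√16) = -0.367. df = 15, critical t = ±1.753. Fail to reject H₀.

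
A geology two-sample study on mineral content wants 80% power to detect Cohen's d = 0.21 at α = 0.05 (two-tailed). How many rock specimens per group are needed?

z_{α/2} = 1.96, z_β = Φ⁻¹(0.8) = 0.842. For small effect (d = 0.21): n per group = 2(z_{α/2} + z_β)²/d² = 2(1.96 + 0.842)²/0.21² = 356.1 → 357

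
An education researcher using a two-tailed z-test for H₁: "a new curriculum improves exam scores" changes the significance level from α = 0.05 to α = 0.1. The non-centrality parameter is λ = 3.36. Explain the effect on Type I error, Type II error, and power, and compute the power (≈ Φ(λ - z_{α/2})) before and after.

Increasing α from 0.05 to 0.1:
• Type I error rate increases (α is the Type I rate by definition).
• Critical value moves from z_{α/2} = 1.96 to 1.645, so power = Φ(λ - z_{α/2}) goes from Φ(3.36 - 1.96) = 0.919 to Φ(3.36 - 1.645) = 0.957.
• Type II error rate β = 1 - power therefore decreases (0.081 → 0.043).
Appropriate when false negatives are costly — here, keeping the old curriculum when the new one would have helped students.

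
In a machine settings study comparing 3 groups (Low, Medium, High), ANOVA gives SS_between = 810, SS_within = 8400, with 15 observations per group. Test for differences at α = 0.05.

df_between = 2, df_within = 42. F = MS_between/MS_within = 405.0/200.0 = 2.025. F_crit ≈ 3.22. Fail to reject H₀.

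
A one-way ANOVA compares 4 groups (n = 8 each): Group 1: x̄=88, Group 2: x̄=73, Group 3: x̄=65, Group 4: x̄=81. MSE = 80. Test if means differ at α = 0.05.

Grand mean = 76.75. SS_between = 2374.0, MS_between = 791.33. F = 9.892, F_crit ≈ 2.947. Reject H₀.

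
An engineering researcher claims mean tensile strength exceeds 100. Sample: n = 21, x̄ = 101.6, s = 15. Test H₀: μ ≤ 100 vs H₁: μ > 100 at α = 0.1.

t = (101.6 - 100)/(15/√21) = 0.489, df = 20. Critical t = 1.325. Fail to reject H₀.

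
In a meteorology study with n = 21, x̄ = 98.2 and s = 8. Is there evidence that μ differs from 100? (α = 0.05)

t = (x̄ - μ₀)/(s/√n) = (98.2 - 100)/(8/√21) = -1.031. df = 20, critical t = ±2.086. Fail to reject H₀.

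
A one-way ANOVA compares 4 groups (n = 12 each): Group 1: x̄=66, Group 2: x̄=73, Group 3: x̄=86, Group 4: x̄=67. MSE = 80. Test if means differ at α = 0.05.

Grand mean = 73.0. SS_between = 3048.0, MS_between = 1016.0. F = 12.7, F_crit ≈ 2.816. Reject H₀.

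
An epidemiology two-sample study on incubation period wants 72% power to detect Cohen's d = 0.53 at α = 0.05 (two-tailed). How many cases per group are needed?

z_{α/2} = 1.96, z_β = Φ⁻¹(0.72) = 0.583. For medium effect (d = 0.53): n per group = 2(z_{α/2} + z_β)²/d² = 2(1.96 + 0.583)²/0.53² = 46.04 → 47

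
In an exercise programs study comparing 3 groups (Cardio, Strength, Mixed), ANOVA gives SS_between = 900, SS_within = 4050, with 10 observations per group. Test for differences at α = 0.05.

df_between = 2, df_within = 27. F = MS_between/MS_within = 450.0/150.0 = 3.0. F_crit ≈ 3.354. Fail to reject H₀.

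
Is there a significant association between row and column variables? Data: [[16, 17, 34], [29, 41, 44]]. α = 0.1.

χ² = 2.964. df = 2, critical = 4.605. Fail to reject H₀. No evidence of dependence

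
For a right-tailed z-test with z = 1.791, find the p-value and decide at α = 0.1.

p = P(Z > 1.791) = 1 - Φ(1.791) ≈ 0.0366. Since p < 0.1, reject H₀ (significant) at α = 0.1.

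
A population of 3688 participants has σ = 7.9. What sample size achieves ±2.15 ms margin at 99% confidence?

Without FPC: n₀ = (2.576×7.9/2.15)² = 89.592. With FPC: n = n₀N/(n₀+N-1) = 87.5 → n = 88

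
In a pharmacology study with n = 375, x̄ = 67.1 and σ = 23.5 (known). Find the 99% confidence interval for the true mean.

CI = x̄ ± z*(σ/√n) = 67.1 ± 2.576(23.5/√375) = 67.1 ± 3.13 = (63.97, 70.23)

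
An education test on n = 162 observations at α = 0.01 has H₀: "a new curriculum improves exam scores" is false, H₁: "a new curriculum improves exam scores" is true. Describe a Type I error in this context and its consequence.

Type I error: rejecting H₀ when it is true — concluding that a new curriculum improves exam scores when in fact it is not. Consequence: adopting a curriculum that gives no real benefit — disruption for nothing.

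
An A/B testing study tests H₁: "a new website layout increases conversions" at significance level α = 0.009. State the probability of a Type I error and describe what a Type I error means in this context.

P(Type I error) = α = 0.009. A Type I error is rejecting H₀ when H₀ is actually true (false positive) — here, concluding that a new website layout increases conversions when in fact this is not the case. Consequence: rolling out a layout that doesn't actually help — wasted engineering effort.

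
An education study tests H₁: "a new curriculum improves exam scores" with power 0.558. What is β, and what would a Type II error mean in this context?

β = 1 - power = 1 - 0.558 = 0.442. A Type II error is failing to reject H₀ when H₀ is false (false negative) — here, failing to conclude that a new curriculum improves exam scores when in fact it is true. Consequence: keeping the old curriculum when the new one would have helped students.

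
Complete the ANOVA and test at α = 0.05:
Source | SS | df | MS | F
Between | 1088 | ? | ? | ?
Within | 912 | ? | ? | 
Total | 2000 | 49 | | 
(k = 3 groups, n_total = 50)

df_between = 2, df_within = 47. MS_between = 544.0, MS_within = 19.4. F = 28.035, F_crit ≈ 3.195. Reject H₀.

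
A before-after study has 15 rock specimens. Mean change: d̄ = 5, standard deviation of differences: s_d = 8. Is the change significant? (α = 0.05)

t = d̄/(s_d/√n) = 5/(8/√15) = 2.421. df = 14, critical t = ±2.145. Reject H₀.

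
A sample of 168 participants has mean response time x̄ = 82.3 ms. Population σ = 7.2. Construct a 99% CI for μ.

CI = x̄ ± z*(σ/√n) = 82.3 ± 2.576(7.2/√168) = 82.3 ± 1.43 = (80.87, 83.73)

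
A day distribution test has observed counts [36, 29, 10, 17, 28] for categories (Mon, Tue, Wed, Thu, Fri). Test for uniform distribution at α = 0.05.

Expected = 24 each. χ² = Σ(O-E)²/E = 17.917. df = 4, critical value = 9.488. Reject H₀.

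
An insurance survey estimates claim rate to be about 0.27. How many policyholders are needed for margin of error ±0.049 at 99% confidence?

n = z²p(1-p)/E² = 2.576²×0.27×0.73/0.049² = 544.7 → n = 545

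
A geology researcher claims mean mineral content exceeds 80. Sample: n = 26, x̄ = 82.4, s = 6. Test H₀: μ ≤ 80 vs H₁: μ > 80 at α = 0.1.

t = (82.4 - 80)/(6/√26) = 2.04, df = 25. Critical t = 1.316. Reject H₀.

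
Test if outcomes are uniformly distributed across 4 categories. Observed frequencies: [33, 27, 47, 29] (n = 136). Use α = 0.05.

Expected = 34 each. χ² = Σ(O-E)²/E = 7.176. df = 3, critical value = 7.815. Fail to reject H₀.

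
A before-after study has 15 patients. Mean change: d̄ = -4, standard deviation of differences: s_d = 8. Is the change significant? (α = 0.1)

t = d̄/(s_d/√n) = -4/(8/√15) = -1.936. df = 14, critical t = ±1.761. Reject H₀.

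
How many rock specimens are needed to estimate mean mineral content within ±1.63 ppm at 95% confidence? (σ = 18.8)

n = (z*σ/E)² = (1.96×18.8/1.63)² = 511.04 → n = 512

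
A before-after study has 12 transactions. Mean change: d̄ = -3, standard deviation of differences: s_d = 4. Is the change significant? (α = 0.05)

t = d̄/(s_d/√n) = -3/(4/√12) = -2.598. df = 11, critical t = ±2.201. Reject H₀.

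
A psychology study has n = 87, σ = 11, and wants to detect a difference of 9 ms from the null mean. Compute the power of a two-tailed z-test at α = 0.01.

SE = σ/√n = 11/√87 = 1.179. Non-centrality λ = d/SE = 9/1.179 = 7.631. Power ≈ Φ(λ - z_{α/2}) = Φ(7.631 - 2.576) = Φ(5.055) = 1.0.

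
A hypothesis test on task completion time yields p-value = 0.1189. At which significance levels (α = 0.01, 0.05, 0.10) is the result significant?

p = 0.1189. Not significant at any of the given levels.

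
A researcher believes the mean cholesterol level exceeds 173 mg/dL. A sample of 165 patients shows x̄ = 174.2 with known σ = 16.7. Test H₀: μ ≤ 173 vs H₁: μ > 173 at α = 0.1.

z = 0.923. Critical value: 1.28. Fail to reject H₀.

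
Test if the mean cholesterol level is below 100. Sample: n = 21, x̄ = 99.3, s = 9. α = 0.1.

t = (99.3 - 100)/(9/√21) = -0.356, df = 20. Critical t = -1.325. Fail to reject H₀.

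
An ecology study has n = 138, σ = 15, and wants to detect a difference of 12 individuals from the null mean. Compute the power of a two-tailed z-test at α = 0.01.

SE = σ/√n = 15/√138 = 1.277. Non-centrality λ = d/SE = 12/1.277 = 9.398. Power ≈ Φ(λ - z_{α/2}) = Φ(9.398 - 2.576) = Φ(6.822) = 1.0.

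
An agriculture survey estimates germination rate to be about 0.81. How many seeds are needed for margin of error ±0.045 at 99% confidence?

n = z²p(1-p)/E² = 2.576²×0.81×0.19/0.045² = 504.3 → n = 505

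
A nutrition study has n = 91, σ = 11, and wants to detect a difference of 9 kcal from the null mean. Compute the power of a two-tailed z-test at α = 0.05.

SE = σ/√n = 11/√91 = 1.153. Non-centrality λ = d/SE = 9/1.153 = 7.805. Power ≈ Φ(λ - z_{α/2}) = Φ(7.805 - 1.96) = Φ(5.845) = 1.0.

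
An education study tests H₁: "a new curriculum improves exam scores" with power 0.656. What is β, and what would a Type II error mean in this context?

β = 1 - power = 1 - 0.656 = 0.344. A Type II error is failing to reject H₀ when H₀ is false (false negative) — here, failing to conclude that a new curriculum improves exam scores when in fact it is true. Consequence: keeping the old curriculum when the new one would have helped students.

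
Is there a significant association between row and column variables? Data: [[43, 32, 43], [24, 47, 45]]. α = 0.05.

χ² = 8.265. df = 2, critical = 5.991. Reject H₀. Variables are dependent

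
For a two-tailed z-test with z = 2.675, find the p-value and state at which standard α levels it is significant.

p = 2·P(Z > |2.675|) = 2·(1 - Φ(2.675)) ≈ 0.0075. Significant at α = 0.1; Significant at α = 0.05; Significant at α = 0.01.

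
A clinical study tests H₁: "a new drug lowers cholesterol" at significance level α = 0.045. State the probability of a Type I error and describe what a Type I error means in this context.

P(Type I error) = α = 0.045. A Type I error is rejecting H₀ when H₀ is actually true (false positive) — here, concluding that a new drug lowers cholesterol when in fact this is not the case. Consequence: approving an ineffective drug — patients take a useless medication and may skip effective alternatives.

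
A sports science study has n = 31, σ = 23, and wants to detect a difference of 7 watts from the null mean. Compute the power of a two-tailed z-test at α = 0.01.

SE = σ/√n = 23/√31 = 4.131. Non-centrality λ = d/SE = 7/4.131 = 1.695. Power ≈ Φ(λ - z_{α/2}) = Φ(1.695 - 2.576) = Φ(-0.881) = 0.189.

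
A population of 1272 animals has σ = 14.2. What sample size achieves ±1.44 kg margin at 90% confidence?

Without FPC: n₀ = (1.645×14.2/1.44)² = 263.138. With FPC: n = n₀N/(n₀+N-1) = 218.2 → n = 219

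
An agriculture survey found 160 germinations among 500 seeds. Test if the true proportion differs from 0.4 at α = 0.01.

p̂ = 0.32, p₀ = 0.4. z = (p̂ - p₀)/√(p₀(1-p₀)/n) = -3.651. Critical: ±2.576. Reject H₀.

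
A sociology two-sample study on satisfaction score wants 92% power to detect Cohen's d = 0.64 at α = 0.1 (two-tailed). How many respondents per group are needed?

z_{α/2} = 1.645, z_β = Φ⁻¹(0.92) = 1.405. For medium effect (d = 0.64): n per group = 2(z_{α/2} + z_β)²/d² = 2(1.645 + 1.405)²/0.64² = 45.4 → 46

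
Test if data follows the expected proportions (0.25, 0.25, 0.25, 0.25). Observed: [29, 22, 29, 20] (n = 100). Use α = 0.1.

Expected: [25.0, 25.0, 25.0, 25.0]. χ² = 2.64. df = 3, critical = 6.251. Fail to reject H₀.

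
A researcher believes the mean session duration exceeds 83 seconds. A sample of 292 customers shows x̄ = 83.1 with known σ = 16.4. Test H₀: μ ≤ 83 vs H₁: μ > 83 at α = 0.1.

z = 0.104. Critical value: 1.28. Fail to reject H₀.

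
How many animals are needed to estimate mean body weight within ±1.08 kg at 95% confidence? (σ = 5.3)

n = (z*σ/E)² = (1.96×5.3/1.08)² = 92.5 → n = 93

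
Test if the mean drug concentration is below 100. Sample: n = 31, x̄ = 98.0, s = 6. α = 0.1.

t = (98.0 - 100)/(6/√31) = -1.856, df = 30. Critical t = -1.31. Reject H₀.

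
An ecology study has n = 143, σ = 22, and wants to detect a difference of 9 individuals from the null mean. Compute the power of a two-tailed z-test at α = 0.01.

SE = σ/√n = 22/√143 = 1.84. Non-centrality λ = d/SE = 9/1.84 = 4.892. Power ≈ Φ(λ - z_{α/2}) = Φ(4.892 - 2.576) = Φ(2.316) = 0.99.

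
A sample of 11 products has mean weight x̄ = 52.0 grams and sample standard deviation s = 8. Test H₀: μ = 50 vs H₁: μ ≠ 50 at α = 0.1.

t = (x̄ - μ₀)/(s/√n) = (52.0 - 50)/(8/√11) = 0.829. df = 10, critical t = ±1.812. Fail to reject H₀.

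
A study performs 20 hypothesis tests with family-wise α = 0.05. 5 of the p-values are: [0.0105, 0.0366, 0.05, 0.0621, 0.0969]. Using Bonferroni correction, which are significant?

Bonferroni α = 0.05/20 = 0.0025. None of the given p-values are significant.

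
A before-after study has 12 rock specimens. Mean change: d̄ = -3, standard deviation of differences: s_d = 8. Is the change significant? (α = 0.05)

t = d̄/(s_d/√n) = -3/(8/√12) = -1.299. df = 11, critical t = ±2.201. Fail to reject H₀.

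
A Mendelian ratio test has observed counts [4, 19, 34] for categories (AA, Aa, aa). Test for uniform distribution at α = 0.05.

Expected = 19 each. χ² = Σ(O-E)²/E = 23.684. df = 2, critical value = 5.991. Reject H₀.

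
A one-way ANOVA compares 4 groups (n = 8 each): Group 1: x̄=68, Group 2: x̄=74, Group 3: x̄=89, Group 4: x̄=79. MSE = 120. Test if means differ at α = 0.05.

Grand mean = 77.5. SS_between = 1896.0, MS_between = 632.0. F = 5.267, F_crit ≈ 2.947. Reject H₀.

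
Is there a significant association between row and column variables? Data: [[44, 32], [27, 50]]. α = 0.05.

χ² = 8.015. df = 1, critical = 3.841. Reject H₀. Variables are dependent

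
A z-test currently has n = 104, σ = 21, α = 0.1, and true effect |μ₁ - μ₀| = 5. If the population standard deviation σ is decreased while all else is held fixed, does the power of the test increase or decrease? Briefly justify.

Power increases: a smaller σ shrinks the standard error σ/√n, moving the sampling distribution under H₁ further from the critical value.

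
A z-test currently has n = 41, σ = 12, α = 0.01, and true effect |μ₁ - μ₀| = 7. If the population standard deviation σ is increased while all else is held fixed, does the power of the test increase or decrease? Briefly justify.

Power decreases: a larger σ inflates the standard error σ/√n, pulling the sampling distribution under H₁ back toward the critical value.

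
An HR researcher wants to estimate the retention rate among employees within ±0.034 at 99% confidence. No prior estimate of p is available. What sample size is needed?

Conservative approach: use p = 0.5 (maximizes p(1-p) = 0.25). n = z²(0.25)/E² = 2.576²×0.25/0.034² = 1435.1 → n = 1436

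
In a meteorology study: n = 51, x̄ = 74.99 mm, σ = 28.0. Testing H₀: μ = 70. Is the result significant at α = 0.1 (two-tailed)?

z = (74.99 - 70)/(28.0/√51) = 1.273. Since |z| ≤ 1.645, not significant at α = 0.1.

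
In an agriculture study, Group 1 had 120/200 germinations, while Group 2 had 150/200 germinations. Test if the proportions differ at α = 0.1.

p̂₁ = 0.6, p̂₂ = 0.75, pooled p̂ = 0.675. z = -3.203. Critical: ±1.645. Reject H₀.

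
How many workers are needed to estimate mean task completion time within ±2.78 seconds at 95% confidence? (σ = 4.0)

n = (z*σ/E)² = (1.96×4.0/2.78)² = 8.0 → n = 8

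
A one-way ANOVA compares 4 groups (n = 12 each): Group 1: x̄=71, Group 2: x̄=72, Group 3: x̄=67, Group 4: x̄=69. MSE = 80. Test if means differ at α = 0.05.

Grand mean = 69.75. SS_between = 177.0, MS_between = 59.0. F = 0.738, F_crit ≈ 2.816. Fail to reject H₀.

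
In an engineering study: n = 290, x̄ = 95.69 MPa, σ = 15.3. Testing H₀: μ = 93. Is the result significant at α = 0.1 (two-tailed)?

z = (95.69 - 93)/(15.3/√290) = 2.994. Since |z| > 1.645, significant at α = 0.1.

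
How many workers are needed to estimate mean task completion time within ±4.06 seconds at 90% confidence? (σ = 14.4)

n = (z*σ/E)² = (1.645×14.4/4.06)² = 34.04 → n = 35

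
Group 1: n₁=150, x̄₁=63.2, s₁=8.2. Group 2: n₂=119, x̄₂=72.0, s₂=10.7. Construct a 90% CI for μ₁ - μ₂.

Difference = -8.8. SE = √(8.2²/150 + 10.7²/119) = 1.188. CI = (-10.75, -6.85)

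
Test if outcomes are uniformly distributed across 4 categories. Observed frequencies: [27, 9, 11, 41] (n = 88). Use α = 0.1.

Expected = 22 each. χ² = Σ(O-E)²/E = 30.727. df = 3, critical value = 6.251. Reject H₀.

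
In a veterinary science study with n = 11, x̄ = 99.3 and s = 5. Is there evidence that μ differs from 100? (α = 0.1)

t = (x̄ - μ₀)/(s/√n) = (99.3 - 100)/(5/√11) = -0.464. df = 10, critical t = ±1.812. Fail to reject H₀.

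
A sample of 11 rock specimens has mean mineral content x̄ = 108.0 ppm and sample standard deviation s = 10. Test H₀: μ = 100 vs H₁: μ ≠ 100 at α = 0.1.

t = (x̄ - μ₀)/(s/√n) = (108.0 - 100)/(10/√11) = 2.653. df = 10, critical t = ±1.812. Reject H₀.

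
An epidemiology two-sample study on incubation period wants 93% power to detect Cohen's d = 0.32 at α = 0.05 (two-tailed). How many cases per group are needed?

z_{α/2} = 1.96, z_β = Φ⁻¹(0.93) = 1.476. For small effect (d = 0.32): n per group = 2(z_{α/2} + z_β)²/d² = 2(1.96 + 1.476)²/0.32² = 230.6 → 231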